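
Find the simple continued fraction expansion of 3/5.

[0; 1, 1, 2]

Run the Euclidean algorithm on 3 and 5; the successive quotients are the partial quotients a_0, a_1, ... (each step inverts the fractional part left over by the previous one):
  3 = 0*5 + 3, so a_0 = 0.
  5 = 1*3 + 2, so a_1 = 1.
  3 = 1*2 + 1, so a_2 = 1.
  2 = 2*1 + 0, so a_3 = 2.
The remainder reaches 0 after 4 divisions, so the expansion has 4 partial quotients, read off in order.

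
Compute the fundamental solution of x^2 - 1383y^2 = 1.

First expand sqrt(1383) as a continued fraction. With x_i = (sqrt(1383) + m_i)/d_i and (m_0, d_0) = (0, 1): a_0 = floor(sqrt(1383)) = 37, since 37^2 = 1369 <= 1383 < 1444 = 38^2.
Iterate m_{i+1} = d_i*a_i - m_i, d_{i+1} = (1383 - m_{i+1}^2)/d_i, a_{i+1} = floor((a_0 + m_{i+1})/d_{i+1}):
  m_1 = 1*37 - 0 = 37, d_1 = (1383 - 37^2)/1 = 14/1 = 14, a_1 = floor((37 + 37)/14) = 5.
  m_2 = 14*5 - 37 = 33, d_2 = (1383 - 33^2)/14 = 294/14 = 21, a_2 = floor((37 + 33)/21) = 3.
  m_3 = 21*3 - 33 = 30, d_3 = (1383 - 30^2)/21 = 483/21 = 23, a_3 = floor((37 + 30)/23) = 2.
  m_4 = 23*2 - 30 = 16, d_4 = (1383 - 16^2)/23 = 1127/23 = 49, a_4 = floor((37 + 16)/49) = 1.
  m_5 = 49*1 - 16 = 33, d_5 = (1383 - 33^2)/49 = 294/49 = 6, a_5 = floor((37 + 33)/6) = 11.
  m_6 = 6*11 - 33 = 33, d_6 = (1383 - 33^2)/6 = 294/6 = 49, a_6 = floor((37 + 33)/49) = 1.
  m_7 = 49*1 - 33 = 16, d_7 = (1383 - 16^2)/49 = 1127/49 = 23, a_7 = floor((37 + 16)/23) = 2.
  m_8 = 23*2 - 16 = 30, d_8 = (1383 - 30^2)/23 = 483/23 = 21, a_8 = floor((37 + 30)/21) = 3.
  m_9 = 21*3 - 30 = 33, d_9 = (1383 - 33^2)/21 = 294/21 = 14, a_9 = floor((37 + 33)/14) = 5.
  m_10 = 14*5 - 33 = 37, d_10 = (1383 - 37^2)/14 = 14/14 = 1, a_10 = floor((37 + 37)/1) = 74.
  m_11 = 1*74 - 37 = 37, d_11 = (1383 - 37^2)/1 = 14/1 = 14: (m_11, d_11) = (m_1, d_1) = (37, 14), so from here the quotients repeat a_1, ..., a_10; the period length is 10.
So sqrt(1383) = [37; (5, 3, 2, 1, 11, 1, 2, 3, 5, 74)] with period length k = 10.
k is even, so the fundamental solution of x^2 - 1383y^2 = 1 is (p_{k-1}, q_{k-1}) = (p_9, q_9); compute convergents through index 9.
Convergents (p_i = a_i*p_{i-1} + p_{i-2}, q_i = a_i*q_{i-1} + q_{i-2} with p_{-2}=0, p_{-1}=1, q_{-2}=1, q_{-1}=0):
  i=0: a_0=37, p_0 = 37*1 + 0 = 37, q_0 = 37*0 + 1 = 1.
  i=1: a_1=5, p_1 = 5*37 + 1 = 186, q_1 = 5*1 + 0 = 5.
  i=2: a_2=3, p_2 = 3*186 + 37 = 595, q_2 = 3*5 + 1 = 16.
  i=3: a_3=2, p_3 = 2*595 + 186 = 1376, q_3 = 2*16 + 5 = 37.
  i=4: a_4=1, p_4 = 1*1376 + 595 = 1971, q_4 = 1*37 + 16 = 53.
  i=5: a_5=11, p_5 = 11*1971 + 1376 = 23057, q_5 = 11*53 + 37 = 620.
  i=6: a_6=1, p_6 = 1*23057 + 1971 = 25028, q_6 = 1*620 + 53 = 673.
  i=7: a_7=2, p_7 = 2*25028 + 23057 = 73113, q_7 = 2*673 + 620 = 1966.
  i=8: a_8=3, p_8 = 3*73113 + 25028 = 244367, q_8 = 3*1966 + 673 = 6571.
  i=9: a_9=5, p_9 = 5*244367 + 73113 = 1294948, q_9 = 5*6571 + 1966 = 34821.
Check: 1294948^2 - 1383*34821^2 = 1676890322704 - 1676890322703 = 1, so (x, y) = (1294948, 34821) solves the equation, and by the theorem it is the least positive solution.

(x, y) = (1294948, 34821)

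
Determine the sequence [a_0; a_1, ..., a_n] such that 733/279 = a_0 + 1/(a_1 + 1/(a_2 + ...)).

[2; 1, 1, 1, 2, 6, 1, 1, 2]

Run the Euclidean algorithm on 733 and 279; the successive quotients are the partial quotients a_0, a_1, ... (each step inverts the fractional part left over by the previous one):
  733 = 2*279 + 175, so a_0 = 2.
  279 = 1*175 + 104, so a_1 = 1.
  175 = 1*104 + 71, so a_2 = 1.
  104 = 1*71 + 33, so a_3 = 1.
  71 = 2*33 + 5, so a_4 = 2.
  33 = 6*5 + 3, so a_5 = 6.
  5 = 1*3 + 2, so a_6 = 1.
  3 = 1*2 + 1, so a_7 = 1.
  2 = 2*1 + 0, so a_8 = 2.
The remainder reaches 0 after 9 divisions, so the expansion has 9 partial quotients, read off in order.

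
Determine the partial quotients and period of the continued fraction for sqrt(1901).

Write x_i = (sqrt(1901) + m_i)/d_i with (m_0, d_0) = (0, 1). a_0 = floor(sqrt(1901)) = 43, since 43^2 = 1849 <= 1901 < 1936 = 44^2.
Iterate m_{i+1} = d_i*a_i - m_i, d_{i+1} = (1901 - m_{i+1}^2)/d_i, a_{i+1} = floor((a_0 + m_{i+1})/d_{i+1}):
  m_1 = 1*43 - 0 = 43, d_1 = (1901 - 43^2)/1 = 52/1 = 52, a_1 = floor((43 + 43)/52) = 1.
  m_2 = 52*1 - 43 = 9, d_2 = (1901 - 9^2)/52 = 1820/52 = 35, a_2 = floor((43 + 9)/35) = 1.
  m_3 = 35*1 - 9 = 26, d_3 = (1901 - 26^2)/35 = 1225/35 = 35, a_3 = floor((43 + 26)/35) = 1.
  m_4 = 35*1 - 26 = 9, d_4 = (1901 - 9^2)/35 = 1820/35 = 52, a_4 = floor((43 + 9)/52) = 1.
  m_5 = 52*1 - 9 = 43, d_5 = (1901 - 43^2)/52 = 52/52 = 1, a_5 = floor((43 + 43)/1) = 86.
  m_6 = 1*86 - 43 = 43, d_6 = (1901 - 43^2)/1 = 52/1 = 52: (m_6, d_6) = (m_1, d_1) = (43, 52), so from here the quotients repeat a_1, ..., a_5; the period length is 5.
Hence the expansion of sqrt(1901) is a_0 = 43 followed by the repeating block 1, 1, 1, 1, 86 (period 5).

[43; (1, 1, 1, 1, 86)]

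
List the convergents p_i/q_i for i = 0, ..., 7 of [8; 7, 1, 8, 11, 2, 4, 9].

8/1, 57/7, 65/8, 577/71, 6412/789, 13401/1649, 60016/7385, 553545/68114

Using the convergent recurrence p_i = a_i*p_{i-1} + p_{i-2}, q_i = a_i*q_{i-1} + q_{i-2} with p_{-2}=0, p_{-1}=1, q_{-2}=1, q_{-1}=0:
  i=0: a_0=8, p_0 = 8*1 + 0 = 8, q_0 = 8*0 + 1 = 1.
  i=1: a_1=7, p_1 = 7*8 + 1 = 57, q_1 = 7*1 + 0 = 7.
  i=2: a_2=1, p_2 = 1*57 + 8 = 65, q_2 = 1*7 + 1 = 8.
  i=3: a_3=8, p_3 = 8*65 + 57 = 577, q_3 = 8*8 + 7 = 71.
  i=4: a_4=11, p_4 = 11*577 + 65 = 6412, q_4 = 11*71 + 8 = 789.
  i=5: a_5=2, p_5 = 2*6412 + 577 = 13401, q_5 = 2*789 + 71 = 1649.
  i=6: a_6=4, p_6 = 4*13401 + 6412 = 60016, q_6 = 4*1649 + 789 = 7385.
  i=7: a_7=9, p_7 = 9*60016 + 13401 = 553545, q_7 = 9*7385 + 1649 = 68114.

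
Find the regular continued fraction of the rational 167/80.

Run the Euclidean algorithm on 167 and 80; the successive quotients are the partial quotients a_0, a_1, ... (each step inverts the fractional part left over by the previous one):
  167 = 2*80 + 7, so a_0 = 2.
  80 = 11*7 + 3, so a_1 = 11.
  7 = 2*3 + 1, so a_2 = 2.
  3 = 3*1 + 0, so a_3 = 3.
The remainder reaches 0 after 4 divisions, so the expansion has 4 partial quotients, read off in order.

[2; 11, 2, 3]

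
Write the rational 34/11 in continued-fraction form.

[3; 11]

Run the Euclidean algorithm on 34 and 11; the successive quotients are the partial quotients a_0, a_1, ... (each step inverts the fractional part left over by the previous one):
  34 = 3*11 + 1, so a_0 = 3.
  11 = 11*1 + 0, so a_1 = 11.
The remainder reaches 0 after 2 divisions, so the expansion has 2 partial quotients, read off in order.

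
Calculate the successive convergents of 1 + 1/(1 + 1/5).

1/1, 2/1, 11/6

Using the convergent recurrence p_i = a_i*p_{i-1} + p_{i-2}, q_i = a_i*q_{i-1} + q_{i-2} with p_{-2}=0, p_{-1}=1, q_{-2}=1, q_{-1}=0:
  i=0: a_0=1, p_0 = 1*1 + 0 = 1, q_0 = 1*0 + 1 = 1.
  i=1: a_1=1, p_1 = 1*1 + 1 = 2, q_1 = 1*1 + 0 = 1.
  i=2: a_2=5, p_2 = 5*2 + 1 = 11, q_2 = 5*1 + 1 = 6.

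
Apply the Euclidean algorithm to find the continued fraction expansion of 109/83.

Run the Euclidean algorithm on 109 and 83; the successive quotients are the partial quotients a_0, a_1, ... (each step inverts the fractional part left over by the previous one):
  109 = 1*83 + 26, so a_0 = 1.
  83 = 3*26 + 5, so a_1 = 3.
  26 = 5*5 + 1, so a_2 = 5.
  5 = 5*1 + 0, so a_3 = 5.
The remainder reaches 0 after 4 divisions, so the expansion has 4 partial quotients, read off in order.

[1; 3, 5, 5]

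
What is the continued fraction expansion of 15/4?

[3; 1, 3]

Run the Euclidean algorithm on 15 and 4; the successive quotients are the partial quotients a_0, a_1, ... (each step inverts the fractional part left over by the previous one):
  15 = 3*4 + 3, so a_0 = 3.
  4 = 1*3 + 1, so a_1 = 1.
  3 = 3*1 + 0, so a_2 = 3.
The remainder reaches 0 after 3 divisions, so the expansion has 3 partial quotients, read off in order.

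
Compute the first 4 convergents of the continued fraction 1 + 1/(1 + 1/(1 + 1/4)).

1/1, 2/1, 3/2, 14/9

Using the convergent recurrence p_i = a_i*p_{i-1} + p_{i-2}, q_i = a_i*q_{i-1} + q_{i-2} with p_{-2}=0, p_{-1}=1, q_{-2}=1, q_{-1}=0:
  i=0: a_0=1, p_0 = 1*1 + 0 = 1, q_0 = 1*0 + 1 = 1.
  i=1: a_1=1, p_1 = 1*1 + 1 = 2, q_1 = 1*1 + 0 = 1.
  i=2: a_2=1, p_2 = 1*2 + 1 = 3, q_2 = 1*1 + 1 = 2.
  i=3: a_3=4, p_3 = 4*3 + 2 = 14, q_3 = 4*2 + 1 = 9.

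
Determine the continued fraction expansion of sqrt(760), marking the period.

[27; (1, 1, 3, 5, 1, 5, 3, 1, 1, 54)]

Write x_i = (sqrt(760) + m_i)/d_i with (m_0, d_0) = (0, 1). a_0 = floor(sqrt(760)) = 27, since 27^2 = 729 <= 760 < 784 = 28^2.
Iterate m_{i+1} = d_i*a_i - m_i, d_{i+1} = (760 - m_{i+1}^2)/d_i, a_{i+1} = floor((a_0 + m_{i+1})/d_{i+1}):
  m_1 = 1*27 - 0 = 27, d_1 = (760 - 27^2)/1 = 31/1 = 31, a_1 = floor((27 + 27)/31) = 1.
  m_2 = 31*1 - 27 = 4, d_2 = (760 - 4^2)/31 = 744/31 = 24, a_2 = floor((27 + 4)/24) = 1.
  m_3 = 24*1 - 4 = 20, d_3 = (760 - 20^2)/24 = 360/24 = 15, a_3 = floor((27 + 20)/15) = 3.
  m_4 = 15*3 - 20 = 25, d_4 = (760 - 25^2)/15 = 135/15 = 9, a_4 = floor((27 + 25)/9) = 5.
  m_5 = 9*5 - 25 = 20, d_5 = (760 - 20^2)/9 = 360/9 = 40, a_5 = floor((27 + 20)/40) = 1.
  m_6 = 40*1 - 20 = 20, d_6 = (760 - 20^2)/40 = 360/40 = 9, a_6 = floor((27 + 20)/9) = 5.
  m_7 = 9*5 - 20 = 25, d_7 = (760 - 25^2)/9 = 135/9 = 15, a_7 = floor((27 + 25)/15) = 3.
  m_8 = 15*3 - 25 = 20, d_8 = (760 - 20^2)/15 = 360/15 = 24, a_8 = floor((27 + 20)/24) = 1.
  m_9 = 24*1 - 20 = 4, d_9 = (760 - 4^2)/24 = 744/24 = 31, a_9 = floor((27 + 4)/31) = 1.
  m_10 = 31*1 - 4 = 27, d_10 = (760 - 27^2)/31 = 31/31 = 1, a_10 = floor((27 + 27)/1) = 54.
  m_11 = 1*54 - 27 = 27, d_11 = (760 - 27^2)/1 = 31/1 = 31: (m_11, d_11) = (m_1, d_1) = (27, 31), so from here the quotients repeat a_1, ..., a_10; the period length is 10.
Hence the expansion of sqrt(760) is a_0 = 27 followed by the repeating block 1, 1, 3, 5, 1, 5, 3, 1, 1, 54 (period 10).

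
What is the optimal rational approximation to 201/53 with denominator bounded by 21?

Expand x = 201/53 as a continued fraction with the Euclidean algorithm:
  201 = 3*53 + 42, so a_0 = 3.
  53 = 1*42 + 11, so a_1 = 1.
  42 = 3*11 + 9, so a_2 = 3.
  11 = 1*9 + 2, so a_3 = 1.
  9 = 4*2 + 1, so a_4 = 4.
  2 = 2*1 + 0, so a_5 = 2.
so x = [3; 1, 3, 1, 4, 2].
Convergents (p_i = a_i*p_{i-1} + p_{i-2}, q_i = a_i*q_{i-1} + q_{i-2} with p_{-2}=0, p_{-1}=1, q_{-2}=1, q_{-1}=0), until the denominator exceeds 21:
  i=0: a_0=3, p_0 = 3*1 + 0 = 3, q_0 = 3*0 + 1 = 1.
  i=1: a_1=1, p_1 = 1*3 + 1 = 4, q_1 = 1*1 + 0 = 1.
  i=2: a_2=3, p_2 = 3*4 + 3 = 15, q_2 = 3*1 + 1 = 4.
  i=3: a_3=1, p_3 = 1*15 + 4 = 19, q_3 = 1*4 + 1 = 5.
  i=4: a_4=4, p_4 = 4*19 + 15 = 91, q_4 = 4*5 + 4 = 24.
q_4 = 24 > 21, so the last convergent with denominator <= 21 is p_3/q_3 = 19/5.
The closest fraction with denominator <= 21 is either p_3/q_3 or the intermediate fraction (k*p_3 + p_2)/(k*q_3 + q_2) with the largest k >= 1 whose denominator stays <= 21; these approach x as k grows, and every other convergent or intermediate fraction in range is farther away.
Largest k: floor((21 - q_2)/q_3) = floor((21 - 4)/5) = 3.
That gives (3*19 + 15)/(3*5 + 4) = 72/19.
Compare the errors: |x - 19/5| = |201*5 - 19*53|/(53*5) = 2/265, and |x - 72/19| = |201*19 - 72*53|/(53*19) = 3/1007.
Cross-multiplying, 3*265 = 795 < 2014 = 2*1007, so 3/1007 is smaller: the intermediate fraction 72/19 is closer to x than 19/5.

72/19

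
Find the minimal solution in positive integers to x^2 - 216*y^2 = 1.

(x, y) = (485, 33)

First expand sqrt(216) as a continued fraction. With x_i = (sqrt(216) + m_i)/d_i and (m_0, d_0) = (0, 1): a_0 = floor(sqrt(216)) = 14, since 14^2 = 196 <= 216 < 225 = 15^2.
Iterate m_{i+1} = d_i*a_i - m_i, d_{i+1} = (216 - m_{i+1}^2)/d_i, a_{i+1} = floor((a_0 + m_{i+1})/d_{i+1}):
  m_1 = 1*14 - 0 = 14, d_1 = (216 - 14^2)/1 = 20/1 = 20, a_1 = floor((14 + 14)/20) = 1.
  m_2 = 20*1 - 14 = 6, d_2 = (216 - 6^2)/20 = 180/20 = 9, a_2 = floor((14 + 6)/9) = 2.
  m_3 = 9*2 - 6 = 12, d_3 = (216 - 12^2)/9 = 72/9 = 8, a_3 = floor((14 + 12)/8) = 3.
  m_4 = 8*3 - 12 = 12, d_4 = (216 - 12^2)/8 = 72/8 = 9, a_4 = floor((14 + 12)/9) = 2.
  m_5 = 9*2 - 12 = 6, d_5 = (216 - 6^2)/9 = 180/9 = 20, a_5 = floor((14 + 6)/20) = 1.
  m_6 = 20*1 - 6 = 14, d_6 = (216 - 14^2)/20 = 20/20 = 1, a_6 = floor((14 + 14)/1) = 28.
  m_7 = 1*28 - 14 = 14, d_7 = (216 - 14^2)/1 = 20/1 = 20: (m_7, d_7) = (m_1, d_1) = (14, 20), so from here the quotients repeat a_1, ..., a_6; the period length is 6.
So sqrt(216) = [14; (1, 2, 3, 2, 1, 28)] with period length k = 6.
k is even, so the fundamental solution of x^2 - 216y^2 = 1 is (p_{k-1}, q_{k-1}) = (p_5, q_5); compute convergents through index 5.
Convergents (p_i = a_i*p_{i-1} + p_{i-2}, q_i = a_i*q_{i-1} + q_{i-2} with p_{-2}=0, p_{-1}=1, q_{-2}=1, q_{-1}=0):
  i=0: a_0=14, p_0 = 14*1 + 0 = 14, q_0 = 14*0 + 1 = 1.
  i=1: a_1=1, p_1 = 1*14 + 1 = 15, q_1 = 1*1 + 0 = 1.
  i=2: a_2=2, p_2 = 2*15 + 14 = 44, q_2 = 2*1 + 1 = 3.
  i=3: a_3=3, p_3 = 3*44 + 15 = 147, q_3 = 3*3 + 1 = 10.
  i=4: a_4=2, p_4 = 2*147 + 44 = 338, q_4 = 2*10 + 3 = 23.
  i=5: a_5=1, p_5 = 1*338 + 147 = 485, q_5 = 1*23 + 10 = 33.
Check: 485^2 - 216*33^2 = 235225 - 235224 = 1, so (x, y) = (485, 33) solves the equation, and by the theorem it is the least positive solution.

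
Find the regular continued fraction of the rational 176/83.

Run the Euclidean algorithm on 176 and 83; the successive quotients are the partial quotients a_0, a_1, ... (each step inverts the fractional part left over by the previous one):
  176 = 2*83 + 10, so a_0 = 2.
  83 = 8*10 + 3, so a_1 = 8.
  10 = 3*3 + 1, so a_2 = 3.
  3 = 3*1 + 0, so a_3 = 3.
The remainder reaches 0 after 4 divisions, so the expansion has 4 partial quotients, read off in order.

[2; 8, 3, 3]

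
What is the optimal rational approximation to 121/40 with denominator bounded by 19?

Expand x = 121/40 as a continued fraction with the Euclidean algorithm:
  121 = 3*40 + 1, so a_0 = 3.
  40 = 40*1 + 0, so a_1 = 40.
so x = [3; 40].
Convergents (p_i = a_i*p_{i-1} + p_{i-2}, q_i = a_i*q_{i-1} + q_{i-2} with p_{-2}=0, p_{-1}=1, q_{-2}=1, q_{-1}=0), until the denominator exceeds 19:
  i=0: a_0=3, p_0 = 3*1 + 0 = 3, q_0 = 3*0 + 1 = 1.
  i=1: a_1=40, p_1 = 40*3 + 1 = 121, q_1 = 40*1 + 0 = 40.
q_1 = 40 > 19, so the last convergent with denominator <= 19 is p_0/q_0 = 3/1.
The closest fraction with denominator <= 19 is either p_0/q_0 or the intermediate fraction (k*p_0 + p_{-1})/(k*q_0 + q_{-1}) with the largest k >= 1 whose denominator stays <= 19; these approach x as k grows, and every other convergent or intermediate fraction in range is farther away.
Largest k: floor((19 - q_{-1})/q_0) = floor((19 - 0)/1) = 19 (using the seeds p_{-1} = 1, q_{-1} = 0).
That gives (19*3 + 1)/(19*1 + 0) = 58/19.
Compare the errors: |x - 3/1| = |121*1 - 3*40|/(40*1) = 1/40, and |x - 58/19| = |121*19 - 58*40|/(40*19) = 21/760.
Cross-multiplying, 1*760 = 760 < 840 = 21*40, so 1/40 is smaller: the convergent 3/1 is closer to x than 58/19.

3/1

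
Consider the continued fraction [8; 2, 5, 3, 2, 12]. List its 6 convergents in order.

8/1, 17/2, 93/11, 296/35, 685/81, 8516/1007

Using the convergent recurrence p_i = a_i*p_{i-1} + p_{i-2}, q_i = a_i*q_{i-1} + q_{i-2} with p_{-2}=0, p_{-1}=1, q_{-2}=1, q_{-1}=0:
  i=0: a_0=8, p_0 = 8*1 + 0 = 8, q_0 = 8*0 + 1 = 1.
  i=1: a_1=2, p_1 = 2*8 + 1 = 17, q_1 = 2*1 + 0 = 2.
  i=2: a_2=5, p_2 = 5*17 + 8 = 93, q_2 = 5*2 + 1 = 11.
  i=3: a_3=3, p_3 = 3*93 + 17 = 296, q_3 = 3*11 + 2 = 35.
  i=4: a_4=2, p_4 = 2*296 + 93 = 685, q_4 = 2*35 + 11 = 81.
  i=5: a_5=12, p_5 = 12*685 + 296 = 8516, q_5 = 12*81 + 35 = 1007.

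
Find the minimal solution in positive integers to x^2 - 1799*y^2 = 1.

First expand sqrt(1799) as a continued fraction. With x_i = (sqrt(1799) + m_i)/d_i and (m_0, d_0) = (0, 1): a_0 = floor(sqrt(1799)) = 42, since 42^2 = 1764 <= 1799 < 1849 = 43^2.
Iterate m_{i+1} = d_i*a_i - m_i, d_{i+1} = (1799 - m_{i+1}^2)/d_i, a_{i+1} = floor((a_0 + m_{i+1})/d_{i+1}):
  m_1 = 1*42 - 0 = 42, d_1 = (1799 - 42^2)/1 = 35/1 = 35, a_1 = floor((42 + 42)/35) = 2.
  m_2 = 35*2 - 42 = 28, d_2 = (1799 - 28^2)/35 = 1015/35 = 29, a_2 = floor((42 + 28)/29) = 2.
  m_3 = 29*2 - 28 = 30, d_3 = (1799 - 30^2)/29 = 899/29 = 31, a_3 = floor((42 + 30)/31) = 2.
  m_4 = 31*2 - 30 = 32, d_4 = (1799 - 32^2)/31 = 775/31 = 25, a_4 = floor((42 + 32)/25) = 2.
  m_5 = 25*2 - 32 = 18, d_5 = (1799 - 18^2)/25 = 1475/25 = 59, a_5 = floor((42 + 18)/59) = 1.
  m_6 = 59*1 - 18 = 41, d_6 = (1799 - 41^2)/59 = 118/59 = 2, a_6 = floor((42 + 41)/2) = 41.
  m_7 = 2*41 - 41 = 41, d_7 = (1799 - 41^2)/2 = 118/2 = 59, a_7 = floor((42 + 41)/59) = 1.
  m_8 = 59*1 - 41 = 18, d_8 = (1799 - 18^2)/59 = 1475/59 = 25, a_8 = floor((42 + 18)/25) = 2.
  m_9 = 25*2 - 18 = 32, d_9 = (1799 - 32^2)/25 = 775/25 = 31, a_9 = floor((42 + 32)/31) = 2.
  m_10 = 31*2 - 32 = 30, d_10 = (1799 - 30^2)/31 = 899/31 = 29, a_10 = floor((42 + 30)/29) = 2.
  m_11 = 29*2 - 30 = 28, d_11 = (1799 - 28^2)/29 = 1015/29 = 35, a_11 = floor((42 + 28)/35) = 2.
  m_12 = 35*2 - 28 = 42, d_12 = (1799 - 42^2)/35 = 35/35 = 1, a_12 = floor((42 + 42)/1) = 84.
  m_13 = 1*84 - 42 = 42, d_13 = (1799 - 42^2)/1 = 35/1 = 35: (m_13, d_13) = (m_1, d_1) = (42, 35), so from here the quotients repeat a_1, ..., a_12; the period length is 12.
So sqrt(1799) = [42; (2, 2, 2, 2, 1, 41, 1, 2, 2, 2, 2, 84)] with period length k = 12.
k is even, so the fundamental solution of x^2 - 1799y^2 = 1 is (p_{k-1}, q_{k-1}) = (p_11, q_11); compute convergents through index 11.
Convergents (p_i = a_i*p_{i-1} + p_{i-2}, q_i = a_i*q_{i-1} + q_{i-2} with p_{-2}=0, p_{-1}=1, q_{-2}=1, q_{-1}=0):
  i=0: a_0=42, p_0 = 42*1 + 0 = 42, q_0 = 42*0 + 1 = 1.
  i=1: a_1=2, p_1 = 2*42 + 1 = 85, q_1 = 2*1 + 0 = 2.
  i=2: a_2=2, p_2 = 2*85 + 42 = 212, q_2 = 2*2 + 1 = 5.
  i=3: a_3=2, p_3 = 2*212 + 85 = 509, q_3 = 2*5 + 2 = 12.
  i=4: a_4=2, p_4 = 2*509 + 212 = 1230, q_4 = 2*12 + 5 = 29.
  i=5: a_5=1, p_5 = 1*1230 + 509 = 1739, q_5 = 1*29 + 12 = 41.
  i=6: a_6=41, p_6 = 41*1739 + 1230 = 72529, q_6 = 41*41 + 29 = 1710.
  i=7: a_7=1, p_7 = 1*72529 + 1739 = 74268, q_7 = 1*1710 + 41 = 1751.
  i=8: a_8=2, p_8 = 2*74268 + 72529 = 221065, q_8 = 2*1751 + 1710 = 5212.
  i=9: a_9=2, p_9 = 2*221065 + 74268 = 516398, q_9 = 2*5212 + 1751 = 12175.
  i=10: a_10=2, p_10 = 2*516398 + 221065 = 1253861, q_10 = 2*12175 + 5212 = 29562.
  i=11: a_11=2, p_11 = 2*1253861 + 516398 = 3024120, q_11 = 2*29562 + 12175 = 71299.
Check: 3024120^2 - 1799*71299^2 = 9145301774400 - 9145301774399 = 1, so (x, y) = (3024120, 71299) solves the equation, and by the theorem it is the least positive solution.

(x, y) = (3024120, 71299)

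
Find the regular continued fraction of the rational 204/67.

[3; 22, 3]

Run the Euclidean algorithm on 204 and 67; the successive quotients are the partial quotients a_0, a_1, ... (each step inverts the fractional part left over by the previous one):
  204 = 3*67 + 3, so a_0 = 3.
  67 = 22*3 + 1, so a_1 = 22.
  3 = 3*1 + 0, so a_2 = 3.
The remainder reaches 0 after 3 divisions, so the expansion has 3 partial quotients, read off in order.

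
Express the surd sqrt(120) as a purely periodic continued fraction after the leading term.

[10; (1, 20)]

Write x_i = (sqrt(120) + m_i)/d_i with (m_0, d_0) = (0, 1). a_0 = floor(sqrt(120)) = 10, since 10^2 = 100 <= 120 < 121 = 11^2.
Iterate m_{i+1} = d_i*a_i - m_i, d_{i+1} = (120 - m_{i+1}^2)/d_i, a_{i+1} = floor((a_0 + m_{i+1})/d_{i+1}):
  m_1 = 1*10 - 0 = 10, d_1 = (120 - 10^2)/1 = 20/1 = 20, a_1 = floor((10 + 10)/20) = 1.
  m_2 = 20*1 - 10 = 10, d_2 = (120 - 10^2)/20 = 20/20 = 1, a_2 = floor((10 + 10)/1) = 20.
  m_3 = 1*20 - 10 = 10, d_3 = (120 - 10^2)/1 = 20/1 = 20: (m_3, d_3) = (m_1, d_1) = (10, 20), so from here the quotients repeat a_1, a_2; the period length is 2.
Hence the expansion of sqrt(120) is a_0 = 10 followed by the repeating block 1, 20 (period 2).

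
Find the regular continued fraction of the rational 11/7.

[1; 1, 1, 3]

Run the Euclidean algorithm on 11 and 7; the successive quotients are the partial quotients a_0, a_1, ... (each step inverts the fractional part left over by the previous one):
  11 = 1*7 + 4, so a_0 = 1.
  7 = 1*4 + 3, so a_1 = 1.
  4 = 1*3 + 1, so a_2 = 1.
  3 = 3*1 + 0, so a_3 = 3.
The remainder reaches 0 after 4 divisions, so the expansion has 4 partial quotients, read off in order.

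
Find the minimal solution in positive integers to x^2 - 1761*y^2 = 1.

(x, y) = (1175, 28)

First expand sqrt(1761) as a continued fraction. With x_i = (sqrt(1761) + m_i)/d_i and (m_0, d_0) = (0, 1): a_0 = floor(sqrt(1761)) = 41, since 41^2 = 1681 <= 1761 < 1764 = 42^2.
Iterate m_{i+1} = d_i*a_i - m_i, d_{i+1} = (1761 - m_{i+1}^2)/d_i, a_{i+1} = floor((a_0 + m_{i+1})/d_{i+1}):
  m_1 = 1*41 - 0 = 41, d_1 = (1761 - 41^2)/1 = 80/1 = 80, a_1 = floor((41 + 41)/80) = 1.
  m_2 = 80*1 - 41 = 39, d_2 = (1761 - 39^2)/80 = 240/80 = 3, a_2 = floor((41 + 39)/3) = 26.
  m_3 = 3*26 - 39 = 39, d_3 = (1761 - 39^2)/3 = 240/3 = 80, a_3 = floor((41 + 39)/80) = 1.
  m_4 = 80*1 - 39 = 41, d_4 = (1761 - 41^2)/80 = 80/80 = 1, a_4 = floor((41 + 41)/1) = 82.
  m_5 = 1*82 - 41 = 41, d_5 = (1761 - 41^2)/1 = 80/1 = 80: (m_5, d_5) = (m_1, d_1) = (41, 80), so from here the quotients repeat a_1, ..., a_4; the period length is 4.
So sqrt(1761) = [41; (1, 26, 1, 82)] with period length k = 4.
k is even, so the fundamental solution of x^2 - 1761y^2 = 1 is (p_{k-1}, q_{k-1}) = (p_3, q_3); compute convergents through index 3.
Convergents (p_i = a_i*p_{i-1} + p_{i-2}, q_i = a_i*q_{i-1} + q_{i-2} with p_{-2}=0, p_{-1}=1, q_{-2}=1, q_{-1}=0):
  i=0: a_0=41, p_0 = 41*1 + 0 = 41, q_0 = 41*0 + 1 = 1.
  i=1: a_1=1, p_1 = 1*41 + 1 = 42, q_1 = 1*1 + 0 = 1.
  i=2: a_2=26, p_2 = 26*42 + 41 = 1133, q_2 = 26*1 + 1 = 27.
  i=3: a_3=1, p_3 = 1*1133 + 42 = 1175, q_3 = 1*27 + 1 = 28.
Check: 1175^2 - 1761*28^2 = 1380625 - 1380624 = 1, so (x, y) = (1175, 28) solves the equation, and by the theorem it is the least positive solution.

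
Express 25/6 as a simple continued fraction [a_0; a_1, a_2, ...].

[4; 6]

Run the Euclidean algorithm on 25 and 6; the successive quotients are the partial quotients a_0, a_1, ... (each step inverts the fractional part left over by the previous one):
  25 = 4*6 + 1, so a_0 = 4.
  6 = 6*1 + 0, so a_1 = 6.
The remainder reaches 0 after 2 divisions, so the expansion has 2 partial quotients, read off in order.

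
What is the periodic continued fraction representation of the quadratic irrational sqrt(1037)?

Write x_i = (sqrt(1037) + m_i)/d_i with (m_0, d_0) = (0, 1). a_0 = floor(sqrt(1037)) = 32, since 32^2 = 1024 <= 1037 < 1089 = 33^2.
Iterate m_{i+1} = d_i*a_i - m_i, d_{i+1} = (1037 - m_{i+1}^2)/d_i, a_{i+1} = floor((a_0 + m_{i+1})/d_{i+1}):
  m_1 = 1*32 - 0 = 32, d_1 = (1037 - 32^2)/1 = 13/1 = 13, a_1 = floor((32 + 32)/13) = 4.
  m_2 = 13*4 - 32 = 20, d_2 = (1037 - 20^2)/13 = 637/13 = 49, a_2 = floor((32 + 20)/49) = 1.
  m_3 = 49*1 - 20 = 29, d_3 = (1037 - 29^2)/49 = 196/49 = 4, a_3 = floor((32 + 29)/4) = 15.
  m_4 = 4*15 - 29 = 31, d_4 = (1037 - 31^2)/4 = 76/4 = 19, a_4 = floor((32 + 31)/19) = 3.
  m_5 = 19*3 - 31 = 26, d_5 = (1037 - 26^2)/19 = 361/19 = 19, a_5 = floor((32 + 26)/19) = 3.
  m_6 = 19*3 - 26 = 31, d_6 = (1037 - 31^2)/19 = 76/19 = 4, a_6 = floor((32 + 31)/4) = 15.
  m_7 = 4*15 - 31 = 29, d_7 = (1037 - 29^2)/4 = 196/4 = 49, a_7 = floor((32 + 29)/49) = 1.
  m_8 = 49*1 - 29 = 20, d_8 = (1037 - 20^2)/49 = 637/49 = 13, a_8 = floor((32 + 20)/13) = 4.
  m_9 = 13*4 - 20 = 32, d_9 = (1037 - 32^2)/13 = 13/13 = 1, a_9 = floor((32 + 32)/1) = 64.
  m_10 = 1*64 - 32 = 32, d_10 = (1037 - 32^2)/1 = 13/1 = 13: (m_10, d_10) = (m_1, d_1) = (32, 13), so from here the quotients repeat a_1, ..., a_9; the period length is 9.
Hence the expansion of sqrt(1037) is a_0 = 32 followed by the repeating block 4, 1, 15, 3, 3, 15, 1, 4, 64 (period 9).

[32; (4, 1, 15, 3, 3, 15, 1, 4, 64)]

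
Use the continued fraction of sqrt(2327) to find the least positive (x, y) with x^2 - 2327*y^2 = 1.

First expand sqrt(2327) as a continued fraction. With x_i = (sqrt(2327) + m_i)/d_i and (m_0, d_0) = (0, 1): a_0 = floor(sqrt(2327)) = 48, since 48^2 = 2304 <= 2327 < 2401 = 49^2.
Iterate m_{i+1} = d_i*a_i - m_i, d_{i+1} = (2327 - m_{i+1}^2)/d_i, a_{i+1} = floor((a_0 + m_{i+1})/d_{i+1}):
  m_1 = 1*48 - 0 = 48, d_1 = (2327 - 48^2)/1 = 23/1 = 23, a_1 = floor((48 + 48)/23) = 4.
  m_2 = 23*4 - 48 = 44, d_2 = (2327 - 44^2)/23 = 391/23 = 17, a_2 = floor((48 + 44)/17) = 5.
  m_3 = 17*5 - 44 = 41, d_3 = (2327 - 41^2)/17 = 646/17 = 38, a_3 = floor((48 + 41)/38) = 2.
  m_4 = 38*2 - 41 = 35, d_4 = (2327 - 35^2)/38 = 1102/38 = 29, a_4 = floor((48 + 35)/29) = 2.
  m_5 = 29*2 - 35 = 23, d_5 = (2327 - 23^2)/29 = 1798/29 = 62, a_5 = floor((48 + 23)/62) = 1.
  m_6 = 62*1 - 23 = 39, d_6 = (2327 - 39^2)/62 = 806/62 = 13, a_6 = floor((48 + 39)/13) = 6.
  m_7 = 13*6 - 39 = 39, d_7 = (2327 - 39^2)/13 = 806/13 = 62, a_7 = floor((48 + 39)/62) = 1.
  m_8 = 62*1 - 39 = 23, d_8 = (2327 - 23^2)/62 = 1798/62 = 29, a_8 = floor((48 + 23)/29) = 2.
  m_9 = 29*2 - 23 = 35, d_9 = (2327 - 35^2)/29 = 1102/29 = 38, a_9 = floor((48 + 35)/38) = 2.
  m_10 = 38*2 - 35 = 41, d_10 = (2327 - 41^2)/38 = 646/38 = 17, a_10 = floor((48 + 41)/17) = 5.
  m_11 = 17*5 - 41 = 44, d_11 = (2327 - 44^2)/17 = 391/17 = 23, a_11 = floor((48 + 44)/23) = 4.
  m_12 = 23*4 - 44 = 48, d_12 = (2327 - 48^2)/23 = 23/23 = 1, a_12 = floor((48 + 48)/1) = 96.
  m_13 = 1*96 - 48 = 48, d_13 = (2327 - 48^2)/1 = 23/1 = 23: (m_13, d_13) = (m_1, d_1) = (48, 23), so from here the quotients repeat a_1, ..., a_12; the period length is 12.
So sqrt(2327) = [48; (4, 5, 2, 2, 1, 6, 1, 2, 2, 5, 4, 96)] with period length k = 12.
k is even, so the fundamental solution of x^2 - 2327y^2 = 1 is (p_{k-1}, q_{k-1}) = (p_11, q_11); compute convergents through index 11.
Convergents (p_i = a_i*p_{i-1} + p_{i-2}, q_i = a_i*q_{i-1} + q_{i-2} with p_{-2}=0, p_{-1}=1, q_{-2}=1, q_{-1}=0):
  i=0: a_0=48, p_0 = 48*1 + 0 = 48, q_0 = 48*0 + 1 = 1.
  i=1: a_1=4, p_1 = 4*48 + 1 = 193, q_1 = 4*1 + 0 = 4.
  i=2: a_2=5, p_2 = 5*193 + 48 = 1013, q_2 = 5*4 + 1 = 21.
  i=3: a_3=2, p_3 = 2*1013 + 193 = 2219, q_3 = 2*21 + 4 = 46.
  i=4: a_4=2, p_4 = 2*2219 + 1013 = 5451, q_4 = 2*46 + 21 = 113.
  i=5: a_5=1, p_5 = 1*5451 + 2219 = 7670, q_5 = 1*113 + 46 = 159.
  i=6: a_6=6, p_6 = 6*7670 + 5451 = 51471, q_6 = 6*159 + 113 = 1067.
  i=7: a_7=1, p_7 = 1*51471 + 7670 = 59141, q_7 = 1*1067 + 159 = 1226.
  i=8: a_8=2, p_8 = 2*59141 + 51471 = 169753, q_8 = 2*1226 + 1067 = 3519.
  i=9: a_9=2, p_9 = 2*169753 + 59141 = 398647, q_9 = 2*3519 + 1226 = 8264.
  i=10: a_10=5, p_10 = 5*398647 + 169753 = 2162988, q_10 = 5*8264 + 3519 = 44839.
  i=11: a_11=4, p_11 = 4*2162988 + 398647 = 9050599, q_11 = 4*44839 + 8264 = 187620.
Check: 9050599^2 - 2327*187620^2 = 81913342258801 - 81913342258800 = 1, so (x, y) = (9050599, 187620) solves the equation, and by the theorem it is the least positive solution.

(x, y) = (9050599, 187620)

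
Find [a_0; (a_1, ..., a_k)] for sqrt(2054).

[45; (3, 8, 1, 2, 1, 2, 1, 2, 1, 8, 3, 90)]

Write x_i = (sqrt(2054) + m_i)/d_i with (m_0, d_0) = (0, 1). a_0 = floor(sqrt(2054)) = 45, since 45^2 = 2025 <= 2054 < 2116 = 46^2.
Iterate m_{i+1} = d_i*a_i - m_i, d_{i+1} = (2054 - m_{i+1}^2)/d_i, a_{i+1} = floor((a_0 + m_{i+1})/d_{i+1}):
  m_1 = 1*45 - 0 = 45, d_1 = (2054 - 45^2)/1 = 29/1 = 29, a_1 = floor((45 + 45)/29) = 3.
  m_2 = 29*3 - 45 = 42, d_2 = (2054 - 42^2)/29 = 290/29 = 10, a_2 = floor((45 + 42)/10) = 8.
  m_3 = 10*8 - 42 = 38, d_3 = (2054 - 38^2)/10 = 610/10 = 61, a_3 = floor((45 + 38)/61) = 1.
  m_4 = 61*1 - 38 = 23, d_4 = (2054 - 23^2)/61 = 1525/61 = 25, a_4 = floor((45 + 23)/25) = 2.
  m_5 = 25*2 - 23 = 27, d_5 = (2054 - 27^2)/25 = 1325/25 = 53, a_5 = floor((45 + 27)/53) = 1.
  m_6 = 53*1 - 27 = 26, d_6 = (2054 - 26^2)/53 = 1378/53 = 26, a_6 = floor((45 + 26)/26) = 2.
  m_7 = 26*2 - 26 = 26, d_7 = (2054 - 26^2)/26 = 1378/26 = 53, a_7 = floor((45 + 26)/53) = 1.
  m_8 = 53*1 - 26 = 27, d_8 = (2054 - 27^2)/53 = 1325/53 = 25, a_8 = floor((45 + 27)/25) = 2.
  m_9 = 25*2 - 27 = 23, d_9 = (2054 - 23^2)/25 = 1525/25 = 61, a_9 = floor((45 + 23)/61) = 1.
  m_10 = 61*1 - 23 = 38, d_10 = (2054 - 38^2)/61 = 610/61 = 10, a_10 = floor((45 + 38)/10) = 8.
  m_11 = 10*8 - 38 = 42, d_11 = (2054 - 42^2)/10 = 290/10 = 29, a_11 = floor((45 + 42)/29) = 3.
  m_12 = 29*3 - 42 = 45, d_12 = (2054 - 45^2)/29 = 29/29 = 1, a_12 = floor((45 + 45)/1) = 90.
  m_13 = 1*90 - 45 = 45, d_13 = (2054 - 45^2)/1 = 29/1 = 29: (m_13, d_13) = (m_1, d_1) = (45, 29), so from here the quotients repeat a_1, ..., a_12; the period length is 12.
Hence the expansion of sqrt(2054) is a_0 = 45 followed by the repeating block 3, 8, 1, 2, 1, 2, 1, 2, 1, 8, 3, 90 (period 12).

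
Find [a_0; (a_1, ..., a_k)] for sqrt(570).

[23; (1, 6, 1, 46)]

Write x_i = (sqrt(570) + m_i)/d_i with (m_0, d_0) = (0, 1). a_0 = floor(sqrt(570)) = 23, since 23^2 = 529 <= 570 < 576 = 24^2.
Iterate m_{i+1} = d_i*a_i - m_i, d_{i+1} = (570 - m_{i+1}^2)/d_i, a_{i+1} = floor((a_0 + m_{i+1})/d_{i+1}):
  m_1 = 1*23 - 0 = 23, d_1 = (570 - 23^2)/1 = 41/1 = 41, a_1 = floor((23 + 23)/41) = 1.
  m_2 = 41*1 - 23 = 18, d_2 = (570 - 18^2)/41 = 246/41 = 6, a_2 = floor((23 + 18)/6) = 6.
  m_3 = 6*6 - 18 = 18, d_3 = (570 - 18^2)/6 = 246/6 = 41, a_3 = floor((23 + 18)/41) = 1.
  m_4 = 41*1 - 18 = 23, d_4 = (570 - 23^2)/41 = 41/41 = 1, a_4 = floor((23 + 23)/1) = 46.
  m_5 = 1*46 - 23 = 23, d_5 = (570 - 23^2)/1 = 41/1 = 41: (m_5, d_5) = (m_1, d_1) = (23, 41), so from here the quotients repeat a_1, ..., a_4; the period length is 4.
Hence the expansion of sqrt(570) is a_0 = 23 followed by the repeating block 1, 6, 1, 46 (period 4).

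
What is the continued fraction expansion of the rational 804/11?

[73; 11]

Run the Euclidean algorithm on 804 and 11; the successive quotients are the partial quotients a_0, a_1, ... (each step inverts the fractional part left over by the previous one):
  804 = 73*11 + 1, so a_0 = 73.
  11 = 11*1 + 0, so a_1 = 11.
The remainder reaches 0 after 2 divisions, so the expansion has 2 partial quotients, read off in order.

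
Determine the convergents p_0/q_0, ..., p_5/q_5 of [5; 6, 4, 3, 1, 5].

5/1, 31/6, 129/25, 418/81, 547/106, 3153/611

Using the convergent recurrence p_i = a_i*p_{i-1} + p_{i-2}, q_i = a_i*q_{i-1} + q_{i-2} with p_{-2}=0, p_{-1}=1, q_{-2}=1, q_{-1}=0:
  i=0: a_0=5, p_0 = 5*1 + 0 = 5, q_0 = 5*0 + 1 = 1.
  i=1: a_1=6, p_1 = 6*5 + 1 = 31, q_1 = 6*1 + 0 = 6.
  i=2: a_2=4, p_2 = 4*31 + 5 = 129, q_2 = 4*6 + 1 = 25.
  i=3: a_3=3, p_3 = 3*129 + 31 = 418, q_3 = 3*25 + 6 = 81.
  i=4: a_4=1, p_4 = 1*418 + 129 = 547, q_4 = 1*81 + 25 = 106.
  i=5: a_5=5, p_5 = 5*547 + 418 = 3153, q_5 = 5*106 + 81 = 611.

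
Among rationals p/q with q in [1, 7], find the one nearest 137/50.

11/4

Expand x = 137/50 as a continued fraction with the Euclidean algorithm:
  137 = 2*50 + 37, so a_0 = 2.
  50 = 1*37 + 13, so a_1 = 1.
  37 = 2*13 + 11, so a_2 = 2.
  13 = 1*11 + 2, so a_3 = 1.
  11 = 5*2 + 1, so a_4 = 5.
  2 = 2*1 + 0, so a_5 = 2.
so x = [2; 1, 2, 1, 5, 2].
Convergents (p_i = a_i*p_{i-1} + p_{i-2}, q_i = a_i*q_{i-1} + q_{i-2} with p_{-2}=0, p_{-1}=1, q_{-2}=1, q_{-1}=0), until the denominator exceeds 7:
  i=0: a_0=2, p_0 = 2*1 + 0 = 2, q_0 = 2*0 + 1 = 1.
  i=1: a_1=1, p_1 = 1*2 + 1 = 3, q_1 = 1*1 + 0 = 1.
  i=2: a_2=2, p_2 = 2*3 + 2 = 8, q_2 = 2*1 + 1 = 3.
  i=3: a_3=1, p_3 = 1*8 + 3 = 11, q_3 = 1*3 + 1 = 4.
  i=4: a_4=5, p_4 = 5*11 + 8 = 63, q_4 = 5*4 + 3 = 23.
q_4 = 23 > 7, so the last convergent with denominator <= 7 is p_3/q_3 = 11/4.
The closest fraction with denominator <= 7 is either p_3/q_3 or the intermediate fraction (k*p_3 + p_2)/(k*q_3 + q_2) with the largest k >= 1 whose denominator stays <= 7; these approach x as k grows, and every other convergent or intermediate fraction in range is farther away.
Largest k: floor((7 - q_2)/q_3) = floor((7 - 3)/4) = 1.
That gives (1*11 + 8)/(1*4 + 3) = 19/7.
Compare the errors: |x - 11/4| = |137*4 - 11*50|/(50*4) = 2/200, and |x - 19/7| = |137*7 - 19*50|/(50*7) = 9/350.
Cross-multiplying, 2*350 = 700 < 1800 = 9*200, so 2/200 is smaller: the convergent 11/4 is closer to x than 19/7.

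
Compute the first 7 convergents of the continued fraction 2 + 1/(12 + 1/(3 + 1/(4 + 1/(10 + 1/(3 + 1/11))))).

Using the convergent recurrence p_i = a_i*p_{i-1} + p_{i-2}, q_i = a_i*q_{i-1} + q_{i-2} with p_{-2}=0, p_{-1}=1, q_{-2}=1, q_{-1}=0:
  i=0: a_0=2, p_0 = 2*1 + 0 = 2, q_0 = 2*0 + 1 = 1.
  i=1: a_1=12, p_1 = 12*2 + 1 = 25, q_1 = 12*1 + 0 = 12.
  i=2: a_2=3, p_2 = 3*25 + 2 = 77, q_2 = 3*12 + 1 = 37.
  i=3: a_3=4, p_3 = 4*77 + 25 = 333, q_3 = 4*37 + 12 = 160.
  i=4: a_4=10, p_4 = 10*333 + 77 = 3407, q_4 = 10*160 + 37 = 1637.
  i=5: a_5=3, p_5 = 3*3407 + 333 = 10554, q_5 = 3*1637 + 160 = 5071.
  i=6: a_6=11, p_6 = 11*10554 + 3407 = 119501, q_6 = 11*5071 + 1637 = 57418.

2/1, 25/12, 77/37, 333/160, 3407/1637, 10554/5071, 119501/57418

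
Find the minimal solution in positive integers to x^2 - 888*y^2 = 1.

First expand sqrt(888) as a continued fraction. With x_i = (sqrt(888) + m_i)/d_i and (m_0, d_0) = (0, 1): a_0 = floor(sqrt(888)) = 29, since 29^2 = 841 <= 888 < 900 = 30^2.
Iterate m_{i+1} = d_i*a_i - m_i, d_{i+1} = (888 - m_{i+1}^2)/d_i, a_{i+1} = floor((a_0 + m_{i+1})/d_{i+1}):
  m_1 = 1*29 - 0 = 29, d_1 = (888 - 29^2)/1 = 47/1 = 47, a_1 = floor((29 + 29)/47) = 1.
  m_2 = 47*1 - 29 = 18, d_2 = (888 - 18^2)/47 = 564/47 = 12, a_2 = floor((29 + 18)/12) = 3.
  m_3 = 12*3 - 18 = 18, d_3 = (888 - 18^2)/12 = 564/12 = 47, a_3 = floor((29 + 18)/47) = 1.
  m_4 = 47*1 - 18 = 29, d_4 = (888 - 29^2)/47 = 47/47 = 1, a_4 = floor((29 + 29)/1) = 58.
  m_5 = 1*58 - 29 = 29, d_5 = (888 - 29^2)/1 = 47/1 = 47: (m_5, d_5) = (m_1, d_1) = (29, 47), so from here the quotients repeat a_1, ..., a_4; the period length is 4.
So sqrt(888) = [29; (1, 3, 1, 58)] with period length k = 4.
k is even, so the fundamental solution of x^2 - 888y^2 = 1 is (p_{k-1}, q_{k-1}) = (p_3, q_3); compute convergents through index 3.
Convergents (p_i = a_i*p_{i-1} + p_{i-2}, q_i = a_i*q_{i-1} + q_{i-2} with p_{-2}=0, p_{-1}=1, q_{-2}=1, q_{-1}=0):
  i=0: a_0=29, p_0 = 29*1 + 0 = 29, q_0 = 29*0 + 1 = 1.
  i=1: a_1=1, p_1 = 1*29 + 1 = 30, q_1 = 1*1 + 0 = 1.
  i=2: a_2=3, p_2 = 3*30 + 29 = 119, q_2 = 3*1 + 1 = 4.
  i=3: a_3=1, p_3 = 1*119 + 30 = 149, q_3 = 1*4 + 1 = 5.
Check: 149^2 - 888*5^2 = 22201 - 22200 = 1, so (x, y) = (149, 5) solves the equation, and by the theorem it is the least positive solution.

(x, y) = (149, 5)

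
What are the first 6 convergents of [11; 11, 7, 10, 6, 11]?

11/1, 122/11, 865/78, 8772/791, 53497/4824, 597239/53855

Using the convergent recurrence p_i = a_i*p_{i-1} + p_{i-2}, q_i = a_i*q_{i-1} + q_{i-2} with p_{-2}=0, p_{-1}=1, q_{-2}=1, q_{-1}=0:
  i=0: a_0=11, p_0 = 11*1 + 0 = 11, q_0 = 11*0 + 1 = 1.
  i=1: a_1=11, p_1 = 11*11 + 1 = 122, q_1 = 11*1 + 0 = 11.
  i=2: a_2=7, p_2 = 7*122 + 11 = 865, q_2 = 7*11 + 1 = 78.
  i=3: a_3=10, p_3 = 10*865 + 122 = 8772, q_3 = 10*78 + 11 = 791.
  i=4: a_4=6, p_4 = 6*8772 + 865 = 53497, q_4 = 6*791 + 78 = 4824.
  i=5: a_5=11, p_5 = 11*53497 + 8772 = 597239, q_5 = 11*4824 + 791 = 53855.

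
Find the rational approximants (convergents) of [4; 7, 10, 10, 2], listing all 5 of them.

4/1, 29/7, 294/71, 2969/717, 6232/1505

Using the convergent recurrence p_i = a_i*p_{i-1} + p_{i-2}, q_i = a_i*q_{i-1} + q_{i-2} with p_{-2}=0, p_{-1}=1, q_{-2}=1, q_{-1}=0:
  i=0: a_0=4, p_0 = 4*1 + 0 = 4, q_0 = 4*0 + 1 = 1.
  i=1: a_1=7, p_1 = 7*4 + 1 = 29, q_1 = 7*1 + 0 = 7.
  i=2: a_2=10, p_2 = 10*29 + 4 = 294, q_2 = 10*7 + 1 = 71.
  i=3: a_3=10, p_3 = 10*294 + 29 = 2969, q_3 = 10*71 + 7 = 717.
  i=4: a_4=2, p_4 = 2*2969 + 294 = 6232, q_4 = 2*717 + 71 = 1505.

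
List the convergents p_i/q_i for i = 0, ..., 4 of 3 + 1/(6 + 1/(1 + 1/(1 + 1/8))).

Using the convergent recurrence p_i = a_i*p_{i-1} + p_{i-2}, q_i = a_i*q_{i-1} + q_{i-2} with p_{-2}=0, p_{-1}=1, q_{-2}=1, q_{-1}=0:
  i=0: a_0=3, p_0 = 3*1 + 0 = 3, q_0 = 3*0 + 1 = 1.
  i=1: a_1=6, p_1 = 6*3 + 1 = 19, q_1 = 6*1 + 0 = 6.
  i=2: a_2=1, p_2 = 1*19 + 3 = 22, q_2 = 1*6 + 1 = 7.
  i=3: a_3=1, p_3 = 1*22 + 19 = 41, q_3 = 1*7 + 6 = 13.
  i=4: a_4=8, p_4 = 8*41 + 22 = 350, q_4 = 8*13 + 7 = 111.

3/1, 19/6, 22/7, 41/13, 350/111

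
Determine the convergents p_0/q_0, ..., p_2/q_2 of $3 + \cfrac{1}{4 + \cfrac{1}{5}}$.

3/1, 13/4, 68/21

Using the convergent recurrence p_i = a_i*p_{i-1} + p_{i-2}, q_i = a_i*q_{i-1} + q_{i-2} with p_{-2}=0, p_{-1}=1, q_{-2}=1, q_{-1}=0:
  i=0: a_0=3, p_0 = 3*1 + 0 = 3, q_0 = 3*0 + 1 = 1.
  i=1: a_1=4, p_1 = 4*3 + 1 = 13, q_1 = 4*1 + 0 = 4.
  i=2: a_2=5, p_2 = 5*13 + 3 = 68, q_2 = 5*4 + 1 = 21.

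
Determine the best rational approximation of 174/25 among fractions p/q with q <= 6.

Expand x = 174/25 as a continued fraction with the Euclidean algorithm:
  174 = 6*25 + 24, so a_0 = 6.
  25 = 1*24 + 1, so a_1 = 1.
  24 = 24*1 + 0, so a_2 = 24.
so x = [6; 1, 24].
Convergents (p_i = a_i*p_{i-1} + p_{i-2}, q_i = a_i*q_{i-1} + q_{i-2} with p_{-2}=0, p_{-1}=1, q_{-2}=1, q_{-1}=0), until the denominator exceeds 6:
  i=0: a_0=6, p_0 = 6*1 + 0 = 6, q_0 = 6*0 + 1 = 1.
  i=1: a_1=1, p_1 = 1*6 + 1 = 7, q_1 = 1*1 + 0 = 1.
  i=2: a_2=24, p_2 = 24*7 + 6 = 174, q_2 = 24*1 + 1 = 25.
q_2 = 25 > 6, so the last convergent with denominator <= 6 is p_1/q_1 = 7/1.
The closest fraction with denominator <= 6 is either p_1/q_1 or the intermediate fraction (k*p_1 + p_0)/(k*q_1 + q_0) with the largest k >= 1 whose denominator stays <= 6; these approach x as k grows, and every other convergent or intermediate fraction in range is farther away.
Largest k: floor((6 - q_0)/q_1) = floor((6 - 1)/1) = 5.
That gives (5*7 + 6)/(5*1 + 1) = 41/6.
Compare the errors: |x - 7/1| = |174*1 - 7*25|/(25*1) = 1/25, and |x - 41/6| = |174*6 - 41*25|/(25*6) = 19/150.
Cross-multiplying, 1*150 = 150 < 475 = 19*25, so 1/25 is smaller: the convergent 7/1 is closer to x than 41/6.

7/1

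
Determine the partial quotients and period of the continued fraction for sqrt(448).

Write x_i = (sqrt(448) + m_i)/d_i with (m_0, d_0) = (0, 1). a_0 = floor(sqrt(448)) = 21, since 21^2 = 441 <= 448 < 484 = 22^2.
Iterate m_{i+1} = d_i*a_i - m_i, d_{i+1} = (448 - m_{i+1}^2)/d_i, a_{i+1} = floor((a_0 + m_{i+1})/d_{i+1}):
  m_1 = 1*21 - 0 = 21, d_1 = (448 - 21^2)/1 = 7/1 = 7, a_1 = floor((21 + 21)/7) = 6.
  m_2 = 7*6 - 21 = 21, d_2 = (448 - 21^2)/7 = 7/7 = 1, a_2 = floor((21 + 21)/1) = 42.
  m_3 = 1*42 - 21 = 21, d_3 = (448 - 21^2)/1 = 7/1 = 7: (m_3, d_3) = (m_1, d_1) = (21, 7), so from here the quotients repeat a_1, a_2; the period length is 2.
Hence the expansion of sqrt(448) is a_0 = 21 followed by the repeating block 6, 42 (period 2).

[21; (6, 42)]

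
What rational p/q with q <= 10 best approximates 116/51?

16/7

Expand x = 116/51 as a continued fraction with the Euclidean algorithm:
  116 = 2*51 + 14, so a_0 = 2.
  51 = 3*14 + 9, so a_1 = 3.
  14 = 1*9 + 5, so a_2 = 1.
  9 = 1*5 + 4, so a_3 = 1.
  5 = 1*4 + 1, so a_4 = 1.
  4 = 4*1 + 0, so a_5 = 4.
so x = [2; 3, 1, 1, 1, 4].
Convergents (p_i = a_i*p_{i-1} + p_{i-2}, q_i = a_i*q_{i-1} + q_{i-2} with p_{-2}=0, p_{-1}=1, q_{-2}=1, q_{-1}=0), until the denominator exceeds 10:
  i=0: a_0=2, p_0 = 2*1 + 0 = 2, q_0 = 2*0 + 1 = 1.
  i=1: a_1=3, p_1 = 3*2 + 1 = 7, q_1 = 3*1 + 0 = 3.
  i=2: a_2=1, p_2 = 1*7 + 2 = 9, q_2 = 1*3 + 1 = 4.
  i=3: a_3=1, p_3 = 1*9 + 7 = 16, q_3 = 1*4 + 3 = 7.
  i=4: a_4=1, p_4 = 1*16 + 9 = 25, q_4 = 1*7 + 4 = 11.
q_4 = 11 > 10, so the last convergent with denominator <= 10 is p_3/q_3 = 16/7.
The closest fraction with denominator <= 10 is either p_3/q_3 or the intermediate fraction (k*p_3 + p_2)/(k*q_3 + q_2) with the largest k >= 1 whose denominator stays <= 10; these approach x as k grows, and every other convergent or intermediate fraction in range is farther away.
Largest k: floor((10 - q_2)/q_3) = floor((10 - 4)/7) = 0.
Since k = 0, no intermediate fraction beyond p_3/q_3 has denominator <= 10, so the convergent 16/7 is the closest (its error is |116*7 - 16*51|/(51*7) = 4/357).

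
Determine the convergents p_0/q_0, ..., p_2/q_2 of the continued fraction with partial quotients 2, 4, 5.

2/1, 9/4, 47/21

Using the convergent recurrence p_i = a_i*p_{i-1} + p_{i-2}, q_i = a_i*q_{i-1} + q_{i-2} with p_{-2}=0, p_{-1}=1, q_{-2}=1, q_{-1}=0:
  i=0: a_0=2, p_0 = 2*1 + 0 = 2, q_0 = 2*0 + 1 = 1.
  i=1: a_1=4, p_1 = 4*2 + 1 = 9, q_1 = 4*1 + 0 = 4.
  i=2: a_2=5, p_2 = 5*9 + 2 = 47, q_2 = 5*4 + 1 = 21.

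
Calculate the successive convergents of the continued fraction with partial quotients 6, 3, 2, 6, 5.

Using the convergent recurrence p_i = a_i*p_{i-1} + p_{i-2}, q_i = a_i*q_{i-1} + q_{i-2} with p_{-2}=0, p_{-1}=1, q_{-2}=1, q_{-1}=0:
  i=0: a_0=6, p_0 = 6*1 + 0 = 6, q_0 = 6*0 + 1 = 1.
  i=1: a_1=3, p_1 = 3*6 + 1 = 19, q_1 = 3*1 + 0 = 3.
  i=2: a_2=2, p_2 = 2*19 + 6 = 44, q_2 = 2*3 + 1 = 7.
  i=3: a_3=6, p_3 = 6*44 + 19 = 283, q_3 = 6*7 + 3 = 45.
  i=4: a_4=5, p_4 = 5*283 + 44 = 1459, q_4 = 5*45 + 7 = 232.

6/1, 19/3, 44/7, 283/45, 1459/232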